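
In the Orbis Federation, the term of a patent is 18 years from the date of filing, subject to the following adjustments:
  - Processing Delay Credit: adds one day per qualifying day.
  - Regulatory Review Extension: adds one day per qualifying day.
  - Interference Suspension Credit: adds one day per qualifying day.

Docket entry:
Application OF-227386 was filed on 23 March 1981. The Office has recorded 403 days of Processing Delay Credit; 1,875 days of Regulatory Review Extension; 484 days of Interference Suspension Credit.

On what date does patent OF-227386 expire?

Base term: filing date + 18 years → 23 March 1999.
Processing Delay Credit: +403 days → 29 April 2000.
Regulatory Review Extension: +1875 days → 17 June 2005.
Interference Suspension Credit: +484 days → 14 October 2006.

October 14, 2006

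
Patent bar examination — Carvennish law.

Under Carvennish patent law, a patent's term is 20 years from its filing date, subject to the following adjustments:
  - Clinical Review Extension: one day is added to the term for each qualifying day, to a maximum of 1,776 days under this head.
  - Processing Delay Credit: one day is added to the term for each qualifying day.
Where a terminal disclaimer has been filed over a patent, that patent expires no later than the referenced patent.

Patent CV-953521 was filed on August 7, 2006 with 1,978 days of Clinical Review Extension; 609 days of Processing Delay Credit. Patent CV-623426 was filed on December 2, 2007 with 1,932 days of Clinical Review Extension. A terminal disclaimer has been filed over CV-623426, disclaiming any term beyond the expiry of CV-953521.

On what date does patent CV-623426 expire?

2032-10-12

Natural term of CV-623426:
  Base: filing + 20 years → 2 December 2027.
  Clinical Review Extension: 1932 days claimed exceeds the 1776-day cap, so +1776 days → 12 October 2032.
Expiry of referenced patent CV-953521:
  Base: filing + 20 years → 7 August 2026.
  Clinical Review Extension: 1978 days claimed exceeds the 1776-day cap, so +1776 days → 18 June 2031.
  Processing Delay Credit: +609 days → 16 February 2033.
Terminal disclaimer: CV-623426 expires on the earlier of 12 October 2032 and 16 February 2033.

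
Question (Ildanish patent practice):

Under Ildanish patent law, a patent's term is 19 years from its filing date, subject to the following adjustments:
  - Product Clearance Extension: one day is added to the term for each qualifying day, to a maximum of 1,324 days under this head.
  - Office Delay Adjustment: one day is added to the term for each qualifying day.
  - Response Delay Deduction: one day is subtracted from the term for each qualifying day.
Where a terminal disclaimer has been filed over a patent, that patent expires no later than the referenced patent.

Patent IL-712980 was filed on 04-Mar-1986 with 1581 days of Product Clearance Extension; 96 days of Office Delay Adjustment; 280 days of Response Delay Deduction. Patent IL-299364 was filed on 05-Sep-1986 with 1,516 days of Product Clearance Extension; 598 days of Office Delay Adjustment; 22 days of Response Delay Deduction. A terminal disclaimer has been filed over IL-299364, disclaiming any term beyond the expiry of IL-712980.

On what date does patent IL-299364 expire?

Natural term of IL-299364:
  Base: filing + 19 years → 5 September 2005.
  Product Clearance Extension: 1516 days claimed exceeds the 1324-day cap, so +1324 days → 21 April 2009.
  Office Delay Adjustment: +598 days → 10 December 2010.
  Response Delay Deduction: −22 days → 18 November 2010.
Expiry of referenced patent IL-712980:
  Base: filing + 19 years → 4 March 2005.
  Product Clearance Extension: 1581 days claimed exceeds the 1324-day cap, so +1324 days → 18 October 2008.
  Office Delay Adjustment: +96 days → 22 January 2009.
  Response Delay Deduction: −280 days → 17 April 2008.
Terminal disclaimer: IL-299364 expires on the earlier of 18 November 2010 and 17 April 2008.

April 17, 2008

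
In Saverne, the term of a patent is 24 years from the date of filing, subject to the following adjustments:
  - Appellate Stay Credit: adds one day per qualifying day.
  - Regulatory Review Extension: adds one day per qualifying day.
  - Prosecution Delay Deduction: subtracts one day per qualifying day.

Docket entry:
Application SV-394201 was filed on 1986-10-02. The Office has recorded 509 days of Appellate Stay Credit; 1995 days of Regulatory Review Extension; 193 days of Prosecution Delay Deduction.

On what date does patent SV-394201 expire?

Base term: filing date + 24 years → 2 October 2010.
Appellate Stay Credit: +509 days → 23 February 2012.
Regulatory Review Extension: +1995 days → 10 August 2017.
Prosecution Delay Deduction: −193 days → 29 January 2017.

January 29, 2017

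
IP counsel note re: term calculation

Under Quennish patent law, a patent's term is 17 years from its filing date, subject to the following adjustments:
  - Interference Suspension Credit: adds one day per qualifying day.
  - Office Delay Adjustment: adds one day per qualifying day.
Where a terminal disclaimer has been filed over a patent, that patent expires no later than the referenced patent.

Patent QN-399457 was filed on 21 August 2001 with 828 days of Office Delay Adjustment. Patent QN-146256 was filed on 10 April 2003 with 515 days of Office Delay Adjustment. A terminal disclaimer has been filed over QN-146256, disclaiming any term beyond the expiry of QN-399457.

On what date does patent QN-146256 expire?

2020-11-26

Natural term of QN-146256:
  Base: filing + 17 years → 10 April 2020.
  Office Delay Adjustment: +515 days → 7 September 2021.
Expiry of referenced patent QN-399457:
  Base: filing + 17 years → 21 August 2018.
  Office Delay Adjustment: +828 days → 26 November 2020.
Terminal disclaimer: QN-146256 expires on the earlier of 7 September 2021 and 26 November 2020.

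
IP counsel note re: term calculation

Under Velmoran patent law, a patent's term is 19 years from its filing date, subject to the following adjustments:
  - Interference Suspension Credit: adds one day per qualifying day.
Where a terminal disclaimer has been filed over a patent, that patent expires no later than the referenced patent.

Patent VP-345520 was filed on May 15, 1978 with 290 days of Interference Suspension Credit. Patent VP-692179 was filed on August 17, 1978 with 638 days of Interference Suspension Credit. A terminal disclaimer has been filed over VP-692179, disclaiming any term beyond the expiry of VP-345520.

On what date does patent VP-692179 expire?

March 1, 1998

Natural term of VP-692179:
  Base: filing + 19 years → 17 August 1997.
  Interference Suspension Credit: +638 days → 17 May 1999.
Expiry of referenced patent VP-345520:
  Base: filing + 19 years → 15 May 1997.
  Interference Suspension Credit: +290 days → 1 March 1998.
Terminal disclaimer: VP-692179 expires on the earlier of 17 May 1999 and 1 March 1998.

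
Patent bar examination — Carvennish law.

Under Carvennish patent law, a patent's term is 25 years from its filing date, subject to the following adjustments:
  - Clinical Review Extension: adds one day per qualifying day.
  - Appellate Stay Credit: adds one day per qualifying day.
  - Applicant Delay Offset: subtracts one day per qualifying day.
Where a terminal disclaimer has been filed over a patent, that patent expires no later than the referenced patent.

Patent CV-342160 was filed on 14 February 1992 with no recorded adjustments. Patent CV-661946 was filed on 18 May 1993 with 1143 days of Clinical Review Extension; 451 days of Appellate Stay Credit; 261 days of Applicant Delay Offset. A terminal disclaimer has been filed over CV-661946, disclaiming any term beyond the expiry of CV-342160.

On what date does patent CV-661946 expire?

Natural term of CV-661946:
  Base: filing + 25 years → 18 May 2018.
  Clinical Review Extension: +1143 days → 4 July 2021.
  Appellate Stay Credit: +451 days → 28 September 2022.
  Applicant Delay Offset: −261 days → 10 January 2022.
Expiry of referenced patent CV-342160:
  Base: filing + 25 years → 14 February 2017.
Terminal disclaimer: CV-661946 expires on the earlier of 10 January 2022 and 14 February 2017.

2017-02-14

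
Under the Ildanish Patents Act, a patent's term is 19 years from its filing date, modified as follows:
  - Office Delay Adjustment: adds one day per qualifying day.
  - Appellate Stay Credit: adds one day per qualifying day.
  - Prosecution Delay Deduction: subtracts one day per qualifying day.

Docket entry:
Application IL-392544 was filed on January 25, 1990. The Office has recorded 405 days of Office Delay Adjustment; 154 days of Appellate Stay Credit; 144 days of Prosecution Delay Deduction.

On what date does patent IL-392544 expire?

2010-03-16

Base term: filing date + 19 years → 25 January 2009.
Office Delay Adjustment: +405 days → 6 March 2010.
Appellate Stay Credit: +154 days → 7 August 2010.
Prosecution Delay Deduction: −144 days → 16 March 2010.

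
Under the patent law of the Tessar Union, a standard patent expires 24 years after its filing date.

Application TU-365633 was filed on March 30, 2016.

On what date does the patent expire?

2040-03-30

Filing date + 24 years → 30 March 2040.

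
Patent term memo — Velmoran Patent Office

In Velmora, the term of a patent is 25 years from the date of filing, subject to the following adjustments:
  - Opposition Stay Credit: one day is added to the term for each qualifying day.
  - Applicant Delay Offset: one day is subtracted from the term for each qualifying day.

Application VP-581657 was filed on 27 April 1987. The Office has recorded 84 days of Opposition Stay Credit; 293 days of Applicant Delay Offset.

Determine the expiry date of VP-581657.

October 1, 2011

Base term: filing date + 25 years → 27 April 2012.
Opposition Stay Credit: +84 days → 20 July 2012.
Applicant Delay Offset: −293 days → 1 October 2011.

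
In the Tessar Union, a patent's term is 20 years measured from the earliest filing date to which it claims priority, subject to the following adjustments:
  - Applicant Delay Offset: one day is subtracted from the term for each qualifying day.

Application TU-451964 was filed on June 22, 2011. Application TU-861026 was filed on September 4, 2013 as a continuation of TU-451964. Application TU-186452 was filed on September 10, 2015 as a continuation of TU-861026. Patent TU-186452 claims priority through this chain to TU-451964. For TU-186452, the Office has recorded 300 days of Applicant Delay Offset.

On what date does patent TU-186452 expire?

Earliest priority filing: 22 June 2011.
Base term: 22 June 2011 + 20 years → 22 June 2031.
Applicant Delay Offset: −300 days → 26 August 2030.

2030-08-26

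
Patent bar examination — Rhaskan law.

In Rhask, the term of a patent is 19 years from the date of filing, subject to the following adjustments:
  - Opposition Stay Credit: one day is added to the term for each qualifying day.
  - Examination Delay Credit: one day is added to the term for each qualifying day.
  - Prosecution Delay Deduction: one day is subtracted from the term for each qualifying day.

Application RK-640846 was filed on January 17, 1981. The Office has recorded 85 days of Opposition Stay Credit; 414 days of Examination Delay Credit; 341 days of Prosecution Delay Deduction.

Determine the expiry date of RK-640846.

June 23, 2000

Base term: filing date + 19 years → 17 January 2000.
Opposition Stay Credit: +85 days → 11 April 2000.
Examination Delay Credit: +414 days → 30 May 2001.
Prosecution Delay Deduction: −341 days → 23 June 2000.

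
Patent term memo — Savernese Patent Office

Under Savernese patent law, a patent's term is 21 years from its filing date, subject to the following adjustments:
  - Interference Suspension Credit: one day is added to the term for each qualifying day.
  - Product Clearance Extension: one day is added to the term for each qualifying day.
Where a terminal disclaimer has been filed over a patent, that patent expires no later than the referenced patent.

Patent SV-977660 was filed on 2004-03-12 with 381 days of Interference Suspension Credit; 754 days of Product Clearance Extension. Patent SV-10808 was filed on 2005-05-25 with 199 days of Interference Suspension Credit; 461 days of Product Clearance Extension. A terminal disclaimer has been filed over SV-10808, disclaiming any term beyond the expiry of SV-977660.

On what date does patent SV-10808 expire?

Natural term of SV-10808:
  Base: filing + 21 years → 25 May 2026.
  Interference Suspension Credit: +199 days → 10 December 2026.
  Product Clearance Extension: +461 days → 15 March 2028.
Expiry of referenced patent SV-977660:
  Base: filing + 21 years → 12 March 2025.
  Interference Suspension Credit: +381 days → 28 March 2026.
  Product Clearance Extension: +754 days → 20 April 2028.
Terminal disclaimer: SV-10808 expires on the earlier of 15 March 2028 and 20 April 2028.

March 15, 2028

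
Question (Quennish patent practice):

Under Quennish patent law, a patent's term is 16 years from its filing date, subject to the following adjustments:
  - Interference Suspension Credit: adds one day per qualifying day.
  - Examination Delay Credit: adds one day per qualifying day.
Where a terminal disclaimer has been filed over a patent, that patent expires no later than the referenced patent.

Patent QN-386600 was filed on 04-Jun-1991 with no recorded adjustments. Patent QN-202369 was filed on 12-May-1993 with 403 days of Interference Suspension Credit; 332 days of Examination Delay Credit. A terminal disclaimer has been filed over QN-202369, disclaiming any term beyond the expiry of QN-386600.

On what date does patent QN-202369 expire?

Natural term of QN-202369:
  Base: filing + 16 years → 12 May 2009.
  Interference Suspension Credit: +403 days → 19 June 2010.
  Examination Delay Credit: +332 days → 17 May 2011.
Expiry of referenced patent QN-386600:
  Base: filing + 16 years → 4 June 2007.
Terminal disclaimer: QN-202369 expires on the earlier of 17 May 2011 and 4 June 2007.

June 4, 2007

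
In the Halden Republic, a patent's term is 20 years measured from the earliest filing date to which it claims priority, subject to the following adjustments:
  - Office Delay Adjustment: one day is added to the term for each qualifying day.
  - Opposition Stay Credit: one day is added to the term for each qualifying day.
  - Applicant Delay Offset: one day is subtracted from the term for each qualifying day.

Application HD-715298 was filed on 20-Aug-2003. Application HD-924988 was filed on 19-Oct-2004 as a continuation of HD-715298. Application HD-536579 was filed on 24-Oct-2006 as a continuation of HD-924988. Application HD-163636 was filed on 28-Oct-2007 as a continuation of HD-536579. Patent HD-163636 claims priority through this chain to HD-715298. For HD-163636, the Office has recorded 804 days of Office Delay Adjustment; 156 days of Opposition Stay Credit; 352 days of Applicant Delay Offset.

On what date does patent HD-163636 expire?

2025-04-19

Earliest priority filing: 20 August 2003.
Base term: 20 August 2003 + 20 years → 20 August 2023.
Office Delay Adjustment: +804 days → 1 November 2025.
Opposition Stay Credit: +156 days → 6 April 2026.
Applicant Delay Offset: −352 days → 19 April 2025.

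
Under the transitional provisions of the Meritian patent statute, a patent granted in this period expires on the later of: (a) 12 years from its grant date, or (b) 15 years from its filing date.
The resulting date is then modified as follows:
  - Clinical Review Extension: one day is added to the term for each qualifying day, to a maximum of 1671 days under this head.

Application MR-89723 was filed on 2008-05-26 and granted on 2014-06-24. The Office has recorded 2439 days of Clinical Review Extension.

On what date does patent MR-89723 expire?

2031-01-20

(a) grant + 12 years → 24 June 2026.
(b) filing + 15 years → 26 May 2023.
Later of the two: 24 June 2026.
Clinical Review Extension: 2439 days claimed exceeds the 1671-day cap, so +1671 days → 20 January 2031.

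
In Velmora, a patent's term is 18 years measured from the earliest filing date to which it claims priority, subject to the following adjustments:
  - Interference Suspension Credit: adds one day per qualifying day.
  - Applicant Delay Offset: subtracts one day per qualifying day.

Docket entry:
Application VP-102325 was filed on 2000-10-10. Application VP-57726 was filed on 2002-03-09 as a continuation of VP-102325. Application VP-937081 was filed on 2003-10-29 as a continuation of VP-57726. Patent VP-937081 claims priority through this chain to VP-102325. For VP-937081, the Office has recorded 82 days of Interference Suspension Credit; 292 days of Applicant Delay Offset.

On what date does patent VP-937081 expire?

Earliest priority filing: 10 October 2000.
Base term: 10 October 2000 + 18 years → 10 October 2018.
Interference Suspension Credit: +82 days → 31 December 2018.
Applicant Delay Offset: −292 days → 14 March 2018.

March 14, 2018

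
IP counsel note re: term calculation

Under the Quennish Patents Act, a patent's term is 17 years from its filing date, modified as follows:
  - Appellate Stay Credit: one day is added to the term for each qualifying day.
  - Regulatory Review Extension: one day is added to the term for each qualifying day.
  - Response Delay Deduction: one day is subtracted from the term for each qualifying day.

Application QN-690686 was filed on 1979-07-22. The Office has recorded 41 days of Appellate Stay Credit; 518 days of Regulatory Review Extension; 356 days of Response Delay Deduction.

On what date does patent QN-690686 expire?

1997-02-10

Base term: filing date + 17 years → 22 July 1996.
Appellate Stay Credit: +41 days → 1 September 1996.
Regulatory Review Extension: +518 days → 1 February 1998.
Response Delay Deduction: −356 days → 10 February 1997.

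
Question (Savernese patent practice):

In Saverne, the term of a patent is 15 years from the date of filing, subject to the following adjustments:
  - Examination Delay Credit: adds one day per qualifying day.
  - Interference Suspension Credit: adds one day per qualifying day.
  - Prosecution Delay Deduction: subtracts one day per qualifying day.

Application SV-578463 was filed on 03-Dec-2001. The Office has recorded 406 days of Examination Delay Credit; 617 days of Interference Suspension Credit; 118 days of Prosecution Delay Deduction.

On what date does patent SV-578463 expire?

May 27, 2019

Base term: filing date + 15 years → 3 December 2016.
Examination Delay Credit: +406 days → 13 January 2018.
Interference Suspension Credit: +617 days → 22 September 2019.
Prosecution Delay Deduction: −118 days → 27 May 2019.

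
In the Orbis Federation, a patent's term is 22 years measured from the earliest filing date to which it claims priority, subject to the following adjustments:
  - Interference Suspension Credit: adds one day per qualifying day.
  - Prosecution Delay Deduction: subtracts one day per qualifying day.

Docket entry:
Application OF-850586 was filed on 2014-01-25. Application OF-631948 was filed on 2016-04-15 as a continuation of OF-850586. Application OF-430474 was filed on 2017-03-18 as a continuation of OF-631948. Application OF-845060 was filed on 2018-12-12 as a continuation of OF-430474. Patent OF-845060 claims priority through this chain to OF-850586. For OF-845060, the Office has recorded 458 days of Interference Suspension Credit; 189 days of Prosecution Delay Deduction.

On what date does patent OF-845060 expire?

Earliest priority filing: 25 January 2014.
Base term: 25 January 2014 + 22 years → 25 January 2036.
Interference Suspension Credit: +458 days → 27 April 2037.
Prosecution Delay Deduction: −189 days → 20 October 2036.

2036-10-20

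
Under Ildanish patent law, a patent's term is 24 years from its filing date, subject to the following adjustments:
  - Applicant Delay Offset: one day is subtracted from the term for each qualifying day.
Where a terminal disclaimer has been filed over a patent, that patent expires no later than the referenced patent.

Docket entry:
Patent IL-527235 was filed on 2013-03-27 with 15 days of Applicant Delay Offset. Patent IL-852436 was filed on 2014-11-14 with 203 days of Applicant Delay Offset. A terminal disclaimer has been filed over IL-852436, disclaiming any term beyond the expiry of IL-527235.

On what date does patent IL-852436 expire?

2037-03-12

Natural term of IL-852436:
  Base: filing + 24 years → 14 November 2038.
  Applicant Delay Offset: −203 days → 25 April 2038.
Expiry of referenced patent IL-527235:
  Base: filing + 24 years → 27 March 2037.
  Applicant Delay Offset: −15 days → 12 March 2037.
Terminal disclaimer: IL-852436 expires on the earlier of 25 April 2038 and 12 March 2037.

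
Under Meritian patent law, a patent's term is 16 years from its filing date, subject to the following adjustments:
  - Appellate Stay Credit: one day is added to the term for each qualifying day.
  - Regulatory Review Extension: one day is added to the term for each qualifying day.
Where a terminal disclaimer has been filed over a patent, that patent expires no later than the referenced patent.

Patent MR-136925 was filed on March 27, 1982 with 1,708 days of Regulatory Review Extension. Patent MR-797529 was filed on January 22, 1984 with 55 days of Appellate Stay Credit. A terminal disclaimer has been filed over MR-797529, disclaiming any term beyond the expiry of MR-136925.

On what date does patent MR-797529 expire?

2000-03-17

Natural term of MR-797529:
  Base: filing + 16 years → 22 January 2000.
  Appellate Stay Credit: +55 days → 17 March 2000.
Expiry of referenced patent MR-136925:
  Base: filing + 16 years → 27 March 1998.
  Regulatory Review Extension: +1708 days → 29 November 2002.
Terminal disclaimer: MR-797529 expires on the earlier of 17 March 2000 and 29 November 2002.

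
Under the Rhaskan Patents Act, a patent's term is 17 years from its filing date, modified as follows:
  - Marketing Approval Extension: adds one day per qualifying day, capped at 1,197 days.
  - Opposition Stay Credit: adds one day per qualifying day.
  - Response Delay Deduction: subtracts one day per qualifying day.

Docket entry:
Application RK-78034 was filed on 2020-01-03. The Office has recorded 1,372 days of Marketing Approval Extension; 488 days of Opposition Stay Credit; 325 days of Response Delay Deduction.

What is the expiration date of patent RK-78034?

2040-09-24

Base term: filing date + 17 years → 3 January 2037.
Marketing Approval Extension: 1372 days claimed exceeds the 1197-day cap, so +1197 days → 14 April 2040.
Opposition Stay Credit: +488 days → 15 August 2041.
Response Delay Deduction: −325 days → 24 September 2040.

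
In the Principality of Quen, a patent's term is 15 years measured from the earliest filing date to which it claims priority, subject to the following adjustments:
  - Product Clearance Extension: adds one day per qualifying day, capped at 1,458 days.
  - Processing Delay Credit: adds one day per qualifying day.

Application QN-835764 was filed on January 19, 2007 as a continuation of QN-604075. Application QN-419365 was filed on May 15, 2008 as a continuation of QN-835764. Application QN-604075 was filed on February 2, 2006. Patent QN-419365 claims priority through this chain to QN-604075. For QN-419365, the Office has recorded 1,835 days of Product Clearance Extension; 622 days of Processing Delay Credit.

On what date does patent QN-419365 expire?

October 14, 2026

Earliest priority filing: 2 February 2006.
Base term: 2 February 2006 + 15 years → 2 February 2021.
Product Clearance Extension: 1835 days claimed exceeds the 1458-day cap, so +1458 days → 30 January 2025.
Processing Delay Credit: +622 days → 14 October 2026.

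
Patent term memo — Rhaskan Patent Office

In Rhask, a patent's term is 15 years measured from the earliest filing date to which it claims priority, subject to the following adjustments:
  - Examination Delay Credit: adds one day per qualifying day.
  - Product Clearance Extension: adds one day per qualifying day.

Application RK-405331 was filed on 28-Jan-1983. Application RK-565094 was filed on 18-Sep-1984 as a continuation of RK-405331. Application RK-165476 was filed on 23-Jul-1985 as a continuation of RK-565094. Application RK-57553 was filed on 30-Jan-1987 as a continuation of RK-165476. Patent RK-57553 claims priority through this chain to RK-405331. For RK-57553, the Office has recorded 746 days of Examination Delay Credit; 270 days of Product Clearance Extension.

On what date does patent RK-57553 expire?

2000-11-09

Earliest priority filing: 28 January 1983.
Base term: 28 January 1983 + 15 years → 28 January 1998.
Examination Delay Credit: +746 days → 13 February 2000.
Product Clearance Extension: +270 days → 9 November 2000.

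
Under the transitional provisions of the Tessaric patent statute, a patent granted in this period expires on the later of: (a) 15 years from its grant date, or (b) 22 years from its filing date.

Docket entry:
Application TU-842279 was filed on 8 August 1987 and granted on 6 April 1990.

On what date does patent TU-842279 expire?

August 8, 2009

(a) grant + 15 years → 6 April 2005.
(b) filing + 22 years → 8 August 2009.
Later of the two: 8 August 2009.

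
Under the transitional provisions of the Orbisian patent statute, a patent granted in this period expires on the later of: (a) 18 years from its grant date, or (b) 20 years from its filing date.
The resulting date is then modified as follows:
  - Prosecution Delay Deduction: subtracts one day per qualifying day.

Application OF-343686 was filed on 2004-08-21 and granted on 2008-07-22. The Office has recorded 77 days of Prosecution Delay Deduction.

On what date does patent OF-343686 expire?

2026-05-06

(a) grant + 18 years → 22 July 2026.
(b) filing + 20 years → 21 August 2024.
Later of the two: 22 July 2026.
Prosecution Delay Deduction: −77 days → 6 May 2026.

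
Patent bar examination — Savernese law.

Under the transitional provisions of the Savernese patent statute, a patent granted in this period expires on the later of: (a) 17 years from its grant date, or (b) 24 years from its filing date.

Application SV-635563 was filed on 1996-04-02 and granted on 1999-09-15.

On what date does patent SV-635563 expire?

April 2, 2020

(a) grant + 17 years → 15 September 2016.
(b) filing + 24 years → 2 April 2020.
Later of the two: 2 April 2020.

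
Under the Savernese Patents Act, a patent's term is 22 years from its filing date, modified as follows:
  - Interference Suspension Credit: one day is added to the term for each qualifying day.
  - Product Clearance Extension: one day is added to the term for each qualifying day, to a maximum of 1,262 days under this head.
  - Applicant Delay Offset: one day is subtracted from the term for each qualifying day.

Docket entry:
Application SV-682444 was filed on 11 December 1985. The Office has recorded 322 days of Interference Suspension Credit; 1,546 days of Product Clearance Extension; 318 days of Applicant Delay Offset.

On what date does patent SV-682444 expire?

May 30, 2011

Base term: filing date + 22 years → 11 December 2007.
Interference Suspension Credit: +322 days → 28 October 2008.
Product Clearance Extension: 1546 days claimed exceeds the 1262-day cap, so +1262 days → 12 April 2012.
Applicant Delay Offset: −318 days → 30 May 2011.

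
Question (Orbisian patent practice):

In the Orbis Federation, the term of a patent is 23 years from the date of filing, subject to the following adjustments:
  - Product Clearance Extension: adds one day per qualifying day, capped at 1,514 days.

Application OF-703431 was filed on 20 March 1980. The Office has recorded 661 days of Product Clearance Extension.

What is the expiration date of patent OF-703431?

January 9, 2005

Base term: filing date + 23 years → 20 March 2003.
Product Clearance Extension: 661 days (within the 1514-day cap) → +661 days → 9 January 2005.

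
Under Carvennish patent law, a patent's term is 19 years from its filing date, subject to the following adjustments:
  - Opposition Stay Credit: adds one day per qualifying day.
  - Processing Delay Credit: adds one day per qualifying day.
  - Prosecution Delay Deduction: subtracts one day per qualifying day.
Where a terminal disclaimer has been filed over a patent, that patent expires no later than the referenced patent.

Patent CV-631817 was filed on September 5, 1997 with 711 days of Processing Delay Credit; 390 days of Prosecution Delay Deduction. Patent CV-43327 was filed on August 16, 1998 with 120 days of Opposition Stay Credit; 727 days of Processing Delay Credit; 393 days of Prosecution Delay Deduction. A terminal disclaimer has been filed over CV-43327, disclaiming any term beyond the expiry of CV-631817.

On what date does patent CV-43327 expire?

Natural term of CV-43327:
  Base: filing + 19 years → 16 August 2017.
  Opposition Stay Credit: +120 days → 14 December 2017.
  Processing Delay Credit: +727 days → 11 December 2019.
  Prosecution Delay Deduction: −393 days → 13 November 2018.
Expiry of referenced patent CV-631817:
  Base: filing + 19 years → 5 September 2016.
  Processing Delay Credit: +711 days → 17 August 2018.
  Prosecution Delay Deduction: −390 days → 23 July 2017.
Terminal disclaimer: CV-43327 expires on the earlier of 13 November 2018 and 23 July 2017.

2017-07-23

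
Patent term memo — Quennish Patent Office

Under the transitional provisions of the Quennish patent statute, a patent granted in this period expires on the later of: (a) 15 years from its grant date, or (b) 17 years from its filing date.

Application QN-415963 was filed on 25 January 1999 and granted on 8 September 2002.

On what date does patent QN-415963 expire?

(a) grant + 15 years → 8 September 2017.
(b) filing + 17 years → 25 January 2016.
Later of the two: 8 September 2017.

2017-09-08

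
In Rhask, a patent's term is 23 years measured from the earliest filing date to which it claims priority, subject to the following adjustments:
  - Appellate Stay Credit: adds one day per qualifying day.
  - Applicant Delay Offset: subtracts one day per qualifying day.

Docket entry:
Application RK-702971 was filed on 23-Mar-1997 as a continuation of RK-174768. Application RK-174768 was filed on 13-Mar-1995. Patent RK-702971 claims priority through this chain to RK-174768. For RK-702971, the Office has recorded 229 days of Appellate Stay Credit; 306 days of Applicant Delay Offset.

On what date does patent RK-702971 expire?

Earliest priority filing: 13 March 1995.
Base term: 13 March 1995 + 23 years → 13 March 2018.
Appellate Stay Credit: +229 days → 28 October 2018.
Applicant Delay Offset: −306 days → 26 December 2017.

2017-12-26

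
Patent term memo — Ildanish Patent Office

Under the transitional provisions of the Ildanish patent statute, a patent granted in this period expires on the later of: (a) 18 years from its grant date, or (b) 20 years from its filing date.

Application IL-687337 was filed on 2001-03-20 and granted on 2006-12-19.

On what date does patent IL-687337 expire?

December 19, 2024

(a) grant + 18 years → 19 December 2024.
(b) filing + 20 years → 20 March 2021.
Later of the two: 19 December 2024.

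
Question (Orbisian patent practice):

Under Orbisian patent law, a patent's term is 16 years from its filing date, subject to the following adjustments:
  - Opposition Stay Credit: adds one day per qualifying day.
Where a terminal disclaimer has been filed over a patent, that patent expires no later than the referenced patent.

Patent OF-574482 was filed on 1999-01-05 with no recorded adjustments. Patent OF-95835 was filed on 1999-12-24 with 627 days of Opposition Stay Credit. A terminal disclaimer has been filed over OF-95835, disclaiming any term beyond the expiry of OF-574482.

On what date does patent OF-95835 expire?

2015-01-05

Natural term of OF-95835:
  Base: filing + 16 years → 24 December 2015.
  Opposition Stay Credit: +627 days → 11 September 2017.
Expiry of referenced patent OF-574482:
  Base: filing + 16 years → 5 January 2015.
Terminal disclaimer: OF-95835 expires on the earlier of 11 September 2017 and 5 January 2015.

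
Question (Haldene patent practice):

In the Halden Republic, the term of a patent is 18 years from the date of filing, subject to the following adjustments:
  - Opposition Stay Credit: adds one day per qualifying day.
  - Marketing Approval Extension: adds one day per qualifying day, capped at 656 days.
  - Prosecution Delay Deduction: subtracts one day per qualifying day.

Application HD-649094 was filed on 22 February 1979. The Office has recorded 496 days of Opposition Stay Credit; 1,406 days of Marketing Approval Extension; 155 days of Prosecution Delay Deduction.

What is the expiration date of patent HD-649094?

1999-11-16

Base term: filing date + 18 years → 22 February 1997.
Opposition Stay Credit: +496 days → 3 July 1998.
Marketing Approval Extension: 1406 days claimed exceeds the 656-day cap, so +656 days → 19 April 2000.
Prosecution Delay Deduction: −155 days → 16 November 1999.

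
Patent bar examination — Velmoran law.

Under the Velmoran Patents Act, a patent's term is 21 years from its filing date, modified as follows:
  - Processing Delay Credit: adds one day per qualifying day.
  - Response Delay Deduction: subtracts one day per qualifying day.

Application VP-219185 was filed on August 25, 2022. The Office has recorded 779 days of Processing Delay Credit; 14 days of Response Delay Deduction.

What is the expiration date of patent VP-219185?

September 28, 2045

Base term: filing date + 21 years → 25 August 2043.
Processing Delay Credit: +779 days → 12 October 2045.
Response Delay Deduction: −14 days → 28 September 2045.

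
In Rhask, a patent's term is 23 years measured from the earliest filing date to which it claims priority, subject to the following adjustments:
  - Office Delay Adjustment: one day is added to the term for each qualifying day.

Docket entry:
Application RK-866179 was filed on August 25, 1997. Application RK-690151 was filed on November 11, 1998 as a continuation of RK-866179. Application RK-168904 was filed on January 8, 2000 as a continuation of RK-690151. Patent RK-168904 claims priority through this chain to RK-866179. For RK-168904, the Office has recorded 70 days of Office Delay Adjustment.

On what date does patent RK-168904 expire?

Earliest priority filing: 25 August 1997.
Base term: 25 August 1997 + 23 years → 25 August 2020.
Office Delay Adjustment: +70 days → 3 November 2020.

2020-11-03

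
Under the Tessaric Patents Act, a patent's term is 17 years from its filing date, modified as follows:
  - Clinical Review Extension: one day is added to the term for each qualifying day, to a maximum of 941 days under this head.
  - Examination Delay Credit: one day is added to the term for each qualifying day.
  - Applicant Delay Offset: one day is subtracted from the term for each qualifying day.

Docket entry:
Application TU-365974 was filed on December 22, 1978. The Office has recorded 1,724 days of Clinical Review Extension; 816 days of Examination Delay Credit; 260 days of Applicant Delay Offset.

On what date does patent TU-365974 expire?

Base term: filing date + 17 years → 22 December 1995.
Clinical Review Extension: 1724 days claimed exceeds the 941-day cap, so +941 days → 20 July 1998.
Examination Delay Credit: +816 days → 13 October 2000.
Applicant Delay Offset: −260 days → 27 January 2000.

January 27, 2000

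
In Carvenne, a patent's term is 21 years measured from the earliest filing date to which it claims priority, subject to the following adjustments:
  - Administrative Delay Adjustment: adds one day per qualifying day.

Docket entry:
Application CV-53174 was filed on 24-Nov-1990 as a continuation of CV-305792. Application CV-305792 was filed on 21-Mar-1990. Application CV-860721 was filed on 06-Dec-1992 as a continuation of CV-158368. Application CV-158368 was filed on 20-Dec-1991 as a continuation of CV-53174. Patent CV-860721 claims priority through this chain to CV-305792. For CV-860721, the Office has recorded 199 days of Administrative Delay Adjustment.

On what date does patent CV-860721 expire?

Earliest priority filing: 21 March 1990.
Base term: 21 March 1990 + 21 years → 21 March 2011.
Administrative Delay Adjustment: +199 days → 6 October 2011.

2011-10-06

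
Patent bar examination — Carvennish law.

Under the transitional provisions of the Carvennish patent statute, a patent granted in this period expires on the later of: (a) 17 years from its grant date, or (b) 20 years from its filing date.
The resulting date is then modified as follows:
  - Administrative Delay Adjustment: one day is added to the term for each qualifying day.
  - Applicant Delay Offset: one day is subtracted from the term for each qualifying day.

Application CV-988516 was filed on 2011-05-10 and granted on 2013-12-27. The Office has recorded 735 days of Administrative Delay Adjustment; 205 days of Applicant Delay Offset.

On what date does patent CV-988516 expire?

(a) grant + 17 years → 27 December 2030.
(b) filing + 20 years → 10 May 2031.
Later of the two: 10 May 2031.
Administrative Delay Adjustment: +735 days → 14 May 2033.
Applicant Delay Offset: −205 days → 21 October 2032.

October 21, 2032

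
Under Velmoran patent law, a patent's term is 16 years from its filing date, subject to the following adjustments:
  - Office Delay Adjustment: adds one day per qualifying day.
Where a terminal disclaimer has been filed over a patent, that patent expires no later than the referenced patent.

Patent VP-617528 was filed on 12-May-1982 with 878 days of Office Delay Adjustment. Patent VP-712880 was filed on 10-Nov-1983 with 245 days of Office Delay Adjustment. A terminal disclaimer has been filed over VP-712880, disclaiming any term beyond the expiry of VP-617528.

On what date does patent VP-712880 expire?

2000-07-12

Natural term of VP-712880:
  Base: filing + 16 years → 10 November 1999.
  Office Delay Adjustment: +245 days → 12 July 2000.
Expiry of referenced patent VP-617528:
  Base: filing + 16 years → 12 May 1998.
  Office Delay Adjustment: +878 days → 6 October 2000.
Terminal disclaimer: VP-712880 expires on the earlier of 12 July 2000 and 6 October 2000.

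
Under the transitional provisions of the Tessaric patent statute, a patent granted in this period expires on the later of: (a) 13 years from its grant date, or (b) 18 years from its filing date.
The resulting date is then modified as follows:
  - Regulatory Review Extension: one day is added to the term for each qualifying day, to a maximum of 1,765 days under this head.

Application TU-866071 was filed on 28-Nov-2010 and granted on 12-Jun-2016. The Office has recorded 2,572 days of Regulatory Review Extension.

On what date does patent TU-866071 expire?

April 12, 2034

(a) grant + 13 years → 12 June 2029.
(b) filing + 18 years → 28 November 2028.
Later of the two: 12 June 2029.
Regulatory Review Extension: 2572 days claimed exceeds the 1765-day cap, so +1765 days → 12 April 2034.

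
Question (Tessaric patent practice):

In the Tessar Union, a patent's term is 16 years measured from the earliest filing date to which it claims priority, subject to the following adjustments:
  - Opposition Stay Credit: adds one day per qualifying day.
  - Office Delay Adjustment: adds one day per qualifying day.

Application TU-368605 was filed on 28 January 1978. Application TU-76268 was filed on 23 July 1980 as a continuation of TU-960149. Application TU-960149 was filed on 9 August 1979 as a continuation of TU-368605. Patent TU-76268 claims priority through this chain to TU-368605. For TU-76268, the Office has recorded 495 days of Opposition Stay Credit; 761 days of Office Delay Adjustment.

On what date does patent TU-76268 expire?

July 7, 1997

Earliest priority filing: 28 January 1978.
Base term: 28 January 1978 + 16 years → 28 January 1994.
Opposition Stay Credit: +495 days → 7 June 1995.
Office Delay Adjustment: +761 days → 7 July 1997.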